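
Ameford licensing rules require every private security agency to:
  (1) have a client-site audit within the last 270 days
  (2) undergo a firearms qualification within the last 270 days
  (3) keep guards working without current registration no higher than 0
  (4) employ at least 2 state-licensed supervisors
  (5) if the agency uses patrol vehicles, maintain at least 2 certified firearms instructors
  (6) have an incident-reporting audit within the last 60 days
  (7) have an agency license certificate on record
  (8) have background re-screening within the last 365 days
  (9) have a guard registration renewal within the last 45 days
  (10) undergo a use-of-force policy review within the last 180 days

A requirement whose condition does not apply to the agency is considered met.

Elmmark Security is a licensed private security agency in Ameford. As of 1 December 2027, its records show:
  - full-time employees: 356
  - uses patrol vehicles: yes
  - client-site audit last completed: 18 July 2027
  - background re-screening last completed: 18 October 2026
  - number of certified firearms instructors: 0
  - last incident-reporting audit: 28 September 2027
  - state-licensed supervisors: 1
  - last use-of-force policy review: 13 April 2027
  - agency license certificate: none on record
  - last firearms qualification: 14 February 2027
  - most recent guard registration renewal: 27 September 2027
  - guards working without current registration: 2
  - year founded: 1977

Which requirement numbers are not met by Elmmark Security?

1. client-site audit 136 days ago vs limit 270 → met
2. firearms qualification 290 days ago vs limit 270 → not met
3. guards working without current registration 2 > 0 → not met
4. state-licensed supervisors 1 < 2 → not met
5. condition 'uses patrol vehicles' holds; certified firearms instructors 0 < 2 → not met
6. incident-reporting audit 64 days ago vs limit 60 → not met
7. agency license certificate absent → not met
8. background re-screening 409 days ago vs limit 365 → not met
9. guard registration renewal 65 days ago vs limit 45 → not met
10. use-of-force policy review 232 days ago vs limit 180 → not met
Not met: 2, 3, 4, 5, 6, 7, 8, 9, 10

2, 3, 4, 5, 6, 7, 8, 9, 10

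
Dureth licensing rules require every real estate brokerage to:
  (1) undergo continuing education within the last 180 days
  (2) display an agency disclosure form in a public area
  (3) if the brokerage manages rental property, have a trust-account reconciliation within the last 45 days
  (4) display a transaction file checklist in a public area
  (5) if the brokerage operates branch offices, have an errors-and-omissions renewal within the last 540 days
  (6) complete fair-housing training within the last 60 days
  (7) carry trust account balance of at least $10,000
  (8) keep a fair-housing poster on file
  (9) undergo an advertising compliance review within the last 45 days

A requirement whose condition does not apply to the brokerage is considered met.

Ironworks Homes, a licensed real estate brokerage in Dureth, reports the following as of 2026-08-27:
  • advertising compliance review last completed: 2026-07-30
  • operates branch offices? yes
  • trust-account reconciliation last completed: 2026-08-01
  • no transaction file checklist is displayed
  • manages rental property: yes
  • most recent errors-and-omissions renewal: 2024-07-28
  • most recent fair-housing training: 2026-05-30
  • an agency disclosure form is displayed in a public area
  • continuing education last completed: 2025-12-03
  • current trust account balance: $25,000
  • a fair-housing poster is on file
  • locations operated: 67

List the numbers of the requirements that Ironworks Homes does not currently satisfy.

1. continuing education 267 days ago vs limit 180 → not met
2. agency disclosure form present → met
3. condition 'manages rental property' holds; trust-account reconciliation 26 days ago vs limit 45 → met
4. transaction file checklist absent → not met
5. condition 'operates branch offices' holds; errors-and-omissions renewal 760 days ago vs limit 540 → not met
6. fair-housing training 89 days ago vs limit 60 → not met
7. trust account balance $25,000 ≥ $10,000 → met
8. fair-housing poster present → met
9. advertising compliance review 28 days ago vs limit 45 → met
Not met: 1, 4, 5, 6

1, 4, 5, 6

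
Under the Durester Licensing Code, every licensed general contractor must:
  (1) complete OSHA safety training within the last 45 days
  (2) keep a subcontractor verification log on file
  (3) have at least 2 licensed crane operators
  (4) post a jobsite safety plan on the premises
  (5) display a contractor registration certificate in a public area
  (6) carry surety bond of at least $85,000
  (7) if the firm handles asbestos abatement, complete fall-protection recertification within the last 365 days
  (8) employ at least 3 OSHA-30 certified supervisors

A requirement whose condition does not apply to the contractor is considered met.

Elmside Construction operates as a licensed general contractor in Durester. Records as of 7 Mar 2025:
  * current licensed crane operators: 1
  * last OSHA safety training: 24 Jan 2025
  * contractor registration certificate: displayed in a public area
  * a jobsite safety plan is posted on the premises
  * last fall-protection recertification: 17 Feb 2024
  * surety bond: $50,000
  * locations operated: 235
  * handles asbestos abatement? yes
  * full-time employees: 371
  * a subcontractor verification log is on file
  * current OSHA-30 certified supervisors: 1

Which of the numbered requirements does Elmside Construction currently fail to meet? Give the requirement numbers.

3, 6, 7, 8

1. OSHA safety training 42 days ago vs limit 45 → met
2. subcontractor verification log present → met
3. licensed crane operators 1 < 2 → not met
4. jobsite safety plan present → met
5. contractor registration certificate present → met
6. surety bond $50,000 < $85,000 → not met
7. condition 'handles asbestos abatement' holds; fall-protection recertification 384 days ago vs limit 365 → not met
8. OSHA-30 certified supervisors 1 < 3 → not met
Not met: 3, 6, 7, 8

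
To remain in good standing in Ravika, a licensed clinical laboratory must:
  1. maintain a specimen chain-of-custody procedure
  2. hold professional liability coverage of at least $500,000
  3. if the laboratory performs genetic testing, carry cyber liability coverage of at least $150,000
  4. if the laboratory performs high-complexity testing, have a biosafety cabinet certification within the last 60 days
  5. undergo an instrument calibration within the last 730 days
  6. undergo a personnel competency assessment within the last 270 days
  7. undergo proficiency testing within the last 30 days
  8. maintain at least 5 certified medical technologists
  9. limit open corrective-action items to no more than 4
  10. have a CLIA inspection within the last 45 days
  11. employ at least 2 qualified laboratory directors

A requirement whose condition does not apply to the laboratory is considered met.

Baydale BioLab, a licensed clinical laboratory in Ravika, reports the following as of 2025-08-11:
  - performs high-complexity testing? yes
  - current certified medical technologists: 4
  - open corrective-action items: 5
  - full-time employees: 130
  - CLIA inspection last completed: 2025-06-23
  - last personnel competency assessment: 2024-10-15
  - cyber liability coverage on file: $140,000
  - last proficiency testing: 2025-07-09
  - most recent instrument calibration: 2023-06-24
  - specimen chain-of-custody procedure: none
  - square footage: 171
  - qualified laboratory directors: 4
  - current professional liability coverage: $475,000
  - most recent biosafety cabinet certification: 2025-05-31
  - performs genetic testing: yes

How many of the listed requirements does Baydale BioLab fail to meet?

1. specimen chain-of-custody procedure absent → not met
2. professional liability coverage $475,000 < $500,000 → not met
3. condition 'performs genetic testing' holds; cyber liability coverage $140,000 < $150,000 → not met
4. condition 'performs high-complexity testing' holds; biosafety cabinet certification 72 days ago vs limit 60 → not met
5. instrument calibration 779 days ago vs limit 730 → not met
6. personnel competency assessment 300 days ago vs limit 270 → not met
7. proficiency testing 33 days ago vs limit 30 → not met
8. certified medical technologists 4 < 5 → not met
9. open corrective-action items 5 > 4 → not met
10. CLIA inspection 49 days ago vs limit 45 → not met
11. qualified laboratory directors 4 ≥ 2 → met
Not met: 10 of 11

10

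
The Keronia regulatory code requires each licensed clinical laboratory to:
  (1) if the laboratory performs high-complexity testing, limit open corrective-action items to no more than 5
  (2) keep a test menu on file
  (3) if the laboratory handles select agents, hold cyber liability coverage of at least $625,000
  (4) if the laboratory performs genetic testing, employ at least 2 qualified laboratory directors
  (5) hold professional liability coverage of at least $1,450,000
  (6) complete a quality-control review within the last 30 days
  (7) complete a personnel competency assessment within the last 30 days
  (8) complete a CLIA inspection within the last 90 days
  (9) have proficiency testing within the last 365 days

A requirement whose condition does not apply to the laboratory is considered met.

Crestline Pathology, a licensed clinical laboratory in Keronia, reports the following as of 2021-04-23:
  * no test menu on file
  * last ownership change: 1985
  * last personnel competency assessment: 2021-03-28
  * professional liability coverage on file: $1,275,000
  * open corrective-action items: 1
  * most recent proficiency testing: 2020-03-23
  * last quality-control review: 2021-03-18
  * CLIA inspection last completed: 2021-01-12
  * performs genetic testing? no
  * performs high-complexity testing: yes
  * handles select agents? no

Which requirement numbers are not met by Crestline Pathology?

1. condition 'performs high-complexity testing' holds; open corrective-action items 1 ≤ 5 → met
2. test menu absent → not met
3. condition 'handles select agents' does not hold → requirement n/a → met
4. condition 'performs genetic testing' does not hold → requirement n/a → met
5. professional liability coverage $1,275,000 < $1,450,000 → not met
6. quality-control review 36 days ago vs limit 30 → not met
7. personnel competency assessment 26 days ago vs limit 30 → met
8. CLIA inspection 101 days ago vs limit 90 → not met
9. proficiency testing 396 days ago vs limit 365 → not met
Not met: 2, 5, 6, 8, 9

2, 5, 6, 8, 9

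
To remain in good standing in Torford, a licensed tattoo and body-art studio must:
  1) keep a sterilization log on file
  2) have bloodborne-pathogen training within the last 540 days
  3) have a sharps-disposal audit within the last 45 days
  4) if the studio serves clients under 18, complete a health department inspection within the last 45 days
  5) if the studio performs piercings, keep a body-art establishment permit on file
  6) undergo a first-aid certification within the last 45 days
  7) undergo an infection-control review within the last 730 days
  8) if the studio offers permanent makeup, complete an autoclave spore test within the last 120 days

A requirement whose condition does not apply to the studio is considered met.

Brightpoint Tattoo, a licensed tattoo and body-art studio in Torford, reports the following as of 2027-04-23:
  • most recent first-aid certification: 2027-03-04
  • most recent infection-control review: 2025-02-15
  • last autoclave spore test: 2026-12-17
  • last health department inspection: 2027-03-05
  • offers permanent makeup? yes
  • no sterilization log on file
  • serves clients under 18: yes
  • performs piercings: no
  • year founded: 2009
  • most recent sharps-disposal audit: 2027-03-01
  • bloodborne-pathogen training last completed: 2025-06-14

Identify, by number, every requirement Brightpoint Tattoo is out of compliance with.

1, 2, 3, 4, 6, 7, 8

1. sterilization log absent → not met
2. bloodborne-pathogen training 678 days ago vs limit 540 → not met
3. sharps-disposal audit 53 days ago vs limit 45 → not met
4. condition 'serves clients under 18' holds; health department inspection 49 days ago vs limit 45 → not met
5. condition 'performs piercings' does not hold → requirement n/a → met
6. first-aid certification 50 days ago vs limit 45 → not met
7. infection-control review 797 days ago vs limit 730 → not met
8. condition 'offers permanent makeup' holds; autoclave spore test 127 days ago vs limit 120 → not met
Not met: 1, 2, 3, 4, 6, 7, 8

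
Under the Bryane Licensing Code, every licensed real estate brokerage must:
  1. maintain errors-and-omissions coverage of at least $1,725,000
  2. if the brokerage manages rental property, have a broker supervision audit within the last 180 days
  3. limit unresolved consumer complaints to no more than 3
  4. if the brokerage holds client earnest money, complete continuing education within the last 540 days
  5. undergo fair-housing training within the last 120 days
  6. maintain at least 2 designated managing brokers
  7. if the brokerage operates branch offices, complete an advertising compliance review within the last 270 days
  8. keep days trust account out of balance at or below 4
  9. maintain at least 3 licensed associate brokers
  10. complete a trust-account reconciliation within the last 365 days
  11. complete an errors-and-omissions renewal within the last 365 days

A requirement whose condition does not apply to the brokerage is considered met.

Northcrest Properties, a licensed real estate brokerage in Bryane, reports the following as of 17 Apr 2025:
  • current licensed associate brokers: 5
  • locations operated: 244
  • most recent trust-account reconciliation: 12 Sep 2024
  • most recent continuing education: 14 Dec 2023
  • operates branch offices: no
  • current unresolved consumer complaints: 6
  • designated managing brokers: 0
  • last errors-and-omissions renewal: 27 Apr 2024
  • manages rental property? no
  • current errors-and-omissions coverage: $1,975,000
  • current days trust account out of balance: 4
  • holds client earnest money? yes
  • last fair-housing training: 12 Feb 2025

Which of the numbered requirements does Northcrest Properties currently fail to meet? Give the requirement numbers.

3, 6

1. errors-and-omissions coverage $1,975,000 ≥ $1,725,000 → met
2. condition 'manages rental property' does not hold → requirement n/a → met
3. unresolved consumer complaints 6 > 3 → not met
4. condition 'holds client earnest money' holds; continuing education 490 days ago vs limit 540 → met
5. fair-housing training 64 days ago vs limit 120 → met
6. designated managing brokers 0 < 2 → not met
7. condition 'operates branch offices' does not hold → requirement n/a → met
8. days trust account out of balance 4 ≤ 4 → met
9. licensed associate brokers 5 ≥ 3 → met
10. trust-account reconciliation 217 days ago vs limit 365 → met
11. errors-and-omissions renewal 355 days ago vs limit 365 → met
Not met: 3, 6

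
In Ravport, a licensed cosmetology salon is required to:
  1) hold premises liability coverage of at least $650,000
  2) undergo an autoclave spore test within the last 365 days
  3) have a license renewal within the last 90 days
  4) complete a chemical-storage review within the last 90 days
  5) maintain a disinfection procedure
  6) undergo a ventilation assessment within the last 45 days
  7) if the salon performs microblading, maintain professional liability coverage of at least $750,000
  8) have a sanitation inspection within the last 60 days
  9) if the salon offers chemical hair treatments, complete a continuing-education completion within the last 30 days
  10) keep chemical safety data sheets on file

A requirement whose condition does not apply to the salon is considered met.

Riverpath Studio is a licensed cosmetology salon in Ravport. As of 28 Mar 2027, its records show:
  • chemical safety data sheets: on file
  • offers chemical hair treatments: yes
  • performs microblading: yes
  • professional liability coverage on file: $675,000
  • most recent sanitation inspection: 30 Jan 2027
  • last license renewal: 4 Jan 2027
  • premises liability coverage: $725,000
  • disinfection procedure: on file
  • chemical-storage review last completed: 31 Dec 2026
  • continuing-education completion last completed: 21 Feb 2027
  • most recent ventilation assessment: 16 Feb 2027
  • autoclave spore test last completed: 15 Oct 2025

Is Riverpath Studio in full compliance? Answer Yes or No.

1. premises liability coverage $725,000 ≥ $650,000 → met
2. autoclave spore test 529 days ago vs limit 365 → not met
3. license renewal 83 days ago vs limit 90 → met
4. chemical-storage review 87 days ago vs limit 90 → met
5. disinfection procedure present → met
6. ventilation assessment 40 days ago vs limit 45 → met
7. condition 'performs microblading' holds; professional liability coverage $675,000 < $750,000 → not met
8. sanitation inspection 57 days ago vs limit 60 → met
9. condition 'offers chemical hair treatments' holds; continuing-education completion 35 days ago vs limit 30 → not met
10. chemical safety data sheets present → met
Not met: 2, 7, 9

No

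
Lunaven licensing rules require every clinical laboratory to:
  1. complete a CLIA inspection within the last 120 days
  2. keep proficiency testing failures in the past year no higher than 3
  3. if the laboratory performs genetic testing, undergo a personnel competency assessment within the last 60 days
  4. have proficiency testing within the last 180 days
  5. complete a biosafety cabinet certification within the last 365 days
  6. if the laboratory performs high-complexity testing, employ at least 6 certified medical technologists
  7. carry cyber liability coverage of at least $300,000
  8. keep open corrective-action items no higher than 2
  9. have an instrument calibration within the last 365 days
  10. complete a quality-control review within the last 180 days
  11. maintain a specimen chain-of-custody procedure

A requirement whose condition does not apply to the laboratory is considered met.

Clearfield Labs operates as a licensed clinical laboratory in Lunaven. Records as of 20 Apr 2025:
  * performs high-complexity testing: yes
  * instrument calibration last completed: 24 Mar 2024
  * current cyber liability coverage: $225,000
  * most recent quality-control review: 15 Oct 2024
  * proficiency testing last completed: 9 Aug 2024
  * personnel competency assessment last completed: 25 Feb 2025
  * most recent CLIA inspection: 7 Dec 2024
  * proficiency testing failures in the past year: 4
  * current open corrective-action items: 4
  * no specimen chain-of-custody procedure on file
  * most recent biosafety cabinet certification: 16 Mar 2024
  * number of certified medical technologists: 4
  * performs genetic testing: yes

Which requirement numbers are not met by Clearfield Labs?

1. CLIA inspection 134 days ago vs limit 120 → not met
2. proficiency testing failures in the past year 4 > 3 → not met
3. condition 'performs genetic testing' holds; personnel competency assessment 54 days ago vs limit 60 → met
4. proficiency testing 254 days ago vs limit 180 → not met
5. biosafety cabinet certification 400 days ago vs limit 365 → not met
6. condition 'performs high-complexity testing' holds; certified medical technologists 4 < 6 → not met
7. cyber liability coverage $225,000 < $300,000 → not met
8. open corrective-action items 4 > 2 → not met
9. instrument calibration 392 days ago vs limit 365 → not met
10. quality-control review 187 days ago vs limit 180 → not met
11. specimen chain-of-custody procedure absent → not met
Not met: 1, 2, 4, 5, 6, 7, 8, 9, 10, 11

1, 2, 4, 5, 6, 7, 8, 9, 10, 11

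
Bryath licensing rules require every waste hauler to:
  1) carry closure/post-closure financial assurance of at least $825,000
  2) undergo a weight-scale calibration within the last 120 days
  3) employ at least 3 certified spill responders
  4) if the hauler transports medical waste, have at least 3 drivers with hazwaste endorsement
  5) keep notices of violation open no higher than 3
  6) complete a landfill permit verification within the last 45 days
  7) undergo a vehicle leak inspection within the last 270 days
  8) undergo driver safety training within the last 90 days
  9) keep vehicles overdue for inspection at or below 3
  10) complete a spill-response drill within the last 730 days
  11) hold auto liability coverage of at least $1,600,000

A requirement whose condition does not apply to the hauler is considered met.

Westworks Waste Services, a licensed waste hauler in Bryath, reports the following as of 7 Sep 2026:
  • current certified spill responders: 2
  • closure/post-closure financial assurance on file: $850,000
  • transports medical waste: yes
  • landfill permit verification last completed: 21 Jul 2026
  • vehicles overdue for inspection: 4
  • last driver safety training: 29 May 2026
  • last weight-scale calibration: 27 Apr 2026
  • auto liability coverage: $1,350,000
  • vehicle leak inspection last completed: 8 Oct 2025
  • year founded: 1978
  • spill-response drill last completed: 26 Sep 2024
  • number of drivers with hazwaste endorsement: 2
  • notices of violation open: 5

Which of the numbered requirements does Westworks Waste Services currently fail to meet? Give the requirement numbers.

2, 3, 4, 5, 6, 7, 8, 9, 11

1. closure/post-closure financial assurance $850,000 ≥ $825,000 → met
2. weight-scale calibration 133 days ago vs limit 120 → not met
3. certified spill responders 2 < 3 → not met
4. condition 'transports medical waste' holds; drivers with hazwaste endorsement 2 < 3 → not met
5. notices of violation open 5 > 3 → not met
6. landfill permit verification 48 days ago vs limit 45 → not met
7. vehicle leak inspection 334 days ago vs limit 270 → not met
8. driver safety training 101 days ago vs limit 90 → not met
9. vehicles overdue for inspection 4 > 3 → not met
10. spill-response drill 711 days ago vs limit 730 → met
11. auto liability coverage $1,350,000 < $1,600,000 → not met
Not met: 2, 3, 4, 5, 6, 7, 8, 9, 11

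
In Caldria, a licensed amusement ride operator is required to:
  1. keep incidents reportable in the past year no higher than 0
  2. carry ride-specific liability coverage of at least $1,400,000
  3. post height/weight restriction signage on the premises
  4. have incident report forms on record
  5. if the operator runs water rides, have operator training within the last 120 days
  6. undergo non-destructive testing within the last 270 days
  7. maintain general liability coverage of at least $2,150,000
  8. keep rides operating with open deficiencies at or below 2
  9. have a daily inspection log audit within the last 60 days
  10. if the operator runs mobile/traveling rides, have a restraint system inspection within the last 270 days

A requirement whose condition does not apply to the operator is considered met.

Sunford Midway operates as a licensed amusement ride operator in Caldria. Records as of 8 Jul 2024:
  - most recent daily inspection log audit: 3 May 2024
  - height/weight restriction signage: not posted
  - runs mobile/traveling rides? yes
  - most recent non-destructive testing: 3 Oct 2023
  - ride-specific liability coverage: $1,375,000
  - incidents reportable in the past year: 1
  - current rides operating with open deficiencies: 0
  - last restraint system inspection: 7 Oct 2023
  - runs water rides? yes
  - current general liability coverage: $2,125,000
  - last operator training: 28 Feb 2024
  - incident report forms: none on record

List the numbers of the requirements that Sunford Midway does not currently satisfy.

1, 2, 3, 4, 5, 6, 7, 9, 10

1. incidents reportable in the past year 1 > 0 → not met
2. ride-specific liability coverage $1,375,000 < $1,400,000 → not met
3. height/weight restriction signage absent → not met
4. incident report forms absent → not met
5. condition 'runs water rides' holds; operator training 131 days ago vs limit 120 → not met
6. non-destructive testing 279 days ago vs limit 270 → not met
7. general liability coverage $2,125,000 < $2,150,000 → not met
8. rides operating with open deficiencies 0 ≤ 2 → met
9. daily inspection log audit 66 days ago vs limit 60 → not met
10. condition 'runs mobile/traveling rides' holds; restraint system inspection 275 days ago vs limit 270 → not met
Not met: 1, 2, 3, 4, 5, 6, 7, 9, 10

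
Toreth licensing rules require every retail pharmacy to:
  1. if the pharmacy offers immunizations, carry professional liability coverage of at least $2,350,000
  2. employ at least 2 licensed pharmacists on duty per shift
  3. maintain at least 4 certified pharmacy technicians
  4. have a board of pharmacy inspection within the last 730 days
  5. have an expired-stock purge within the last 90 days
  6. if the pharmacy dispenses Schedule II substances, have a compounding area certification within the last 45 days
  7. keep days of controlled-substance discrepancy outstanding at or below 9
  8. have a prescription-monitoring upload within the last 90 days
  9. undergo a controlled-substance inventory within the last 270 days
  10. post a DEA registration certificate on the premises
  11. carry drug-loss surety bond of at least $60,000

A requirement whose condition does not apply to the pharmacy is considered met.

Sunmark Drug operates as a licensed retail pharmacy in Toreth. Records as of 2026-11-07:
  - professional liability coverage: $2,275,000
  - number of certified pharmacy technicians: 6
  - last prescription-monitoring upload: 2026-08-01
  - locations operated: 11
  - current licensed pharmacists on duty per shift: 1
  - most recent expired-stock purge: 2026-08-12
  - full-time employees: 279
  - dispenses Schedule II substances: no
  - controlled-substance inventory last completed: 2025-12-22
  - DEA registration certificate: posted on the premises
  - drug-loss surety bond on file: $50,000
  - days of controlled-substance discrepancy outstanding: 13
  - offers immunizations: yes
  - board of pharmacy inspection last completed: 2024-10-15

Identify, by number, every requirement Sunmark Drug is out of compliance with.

1. condition 'offers immunizations' holds; professional liability coverage $2,275,000 < $2,350,000 → not met
2. licensed pharmacists on duty per shift 1 < 2 → not met
3. certified pharmacy technicians 6 ≥ 4 → met
4. board of pharmacy inspection 753 days ago vs limit 730 → not met
5. expired-stock purge 87 days ago vs limit 90 → met
6. condition 'dispenses Schedule II substances' does not hold → requirement n/a → met
7. days of controlled-substance discrepancy outstanding 13 > 9 → not met
8. prescription-monitoring upload 98 days ago vs limit 90 → not met
9. controlled-substance inventory 320 days ago vs limit 270 → not met
10. DEA registration certificate present → met
11. drug-loss surety bond $50,000 < $60,000 → not met
Not met: 1, 2, 4, 7, 8, 9, 11

1, 2, 4, 7, 8, 9, 11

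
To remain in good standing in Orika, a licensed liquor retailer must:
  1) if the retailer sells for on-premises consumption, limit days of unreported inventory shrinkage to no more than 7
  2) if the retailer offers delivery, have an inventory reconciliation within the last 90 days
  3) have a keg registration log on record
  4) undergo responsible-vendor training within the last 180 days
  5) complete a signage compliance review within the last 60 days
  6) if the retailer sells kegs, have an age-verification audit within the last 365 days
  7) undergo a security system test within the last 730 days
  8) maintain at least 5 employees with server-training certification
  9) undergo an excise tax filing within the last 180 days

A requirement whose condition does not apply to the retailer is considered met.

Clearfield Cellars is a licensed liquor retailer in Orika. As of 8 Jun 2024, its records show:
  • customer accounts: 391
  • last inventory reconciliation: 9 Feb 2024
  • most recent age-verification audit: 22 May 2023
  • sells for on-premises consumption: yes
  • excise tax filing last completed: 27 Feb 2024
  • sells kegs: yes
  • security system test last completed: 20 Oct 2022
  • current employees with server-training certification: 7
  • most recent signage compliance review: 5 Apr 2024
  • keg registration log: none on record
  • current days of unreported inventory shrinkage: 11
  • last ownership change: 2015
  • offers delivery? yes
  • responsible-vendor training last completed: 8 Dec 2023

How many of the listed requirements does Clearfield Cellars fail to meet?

6

1. condition 'sells for on-premises consumption' holds; days of unreported inventory shrinkage 11 > 7 → not met
2. condition 'offers delivery' holds; inventory reconciliation 120 days ago vs limit 90 → not met
3. keg registration log absent → not met
4. responsible-vendor training 183 days ago vs limit 180 → not met
5. signage compliance review 64 days ago vs limit 60 → not met
6. condition 'sells kegs' holds; age-verification audit 383 days ago vs limit 365 → not met
7. security system test 597 days ago vs limit 730 → met
8. employees with server-training certification 7 ≥ 5 → met
9. excise tax filing 102 days ago vs limit 180 → met
Not met: 6 of 9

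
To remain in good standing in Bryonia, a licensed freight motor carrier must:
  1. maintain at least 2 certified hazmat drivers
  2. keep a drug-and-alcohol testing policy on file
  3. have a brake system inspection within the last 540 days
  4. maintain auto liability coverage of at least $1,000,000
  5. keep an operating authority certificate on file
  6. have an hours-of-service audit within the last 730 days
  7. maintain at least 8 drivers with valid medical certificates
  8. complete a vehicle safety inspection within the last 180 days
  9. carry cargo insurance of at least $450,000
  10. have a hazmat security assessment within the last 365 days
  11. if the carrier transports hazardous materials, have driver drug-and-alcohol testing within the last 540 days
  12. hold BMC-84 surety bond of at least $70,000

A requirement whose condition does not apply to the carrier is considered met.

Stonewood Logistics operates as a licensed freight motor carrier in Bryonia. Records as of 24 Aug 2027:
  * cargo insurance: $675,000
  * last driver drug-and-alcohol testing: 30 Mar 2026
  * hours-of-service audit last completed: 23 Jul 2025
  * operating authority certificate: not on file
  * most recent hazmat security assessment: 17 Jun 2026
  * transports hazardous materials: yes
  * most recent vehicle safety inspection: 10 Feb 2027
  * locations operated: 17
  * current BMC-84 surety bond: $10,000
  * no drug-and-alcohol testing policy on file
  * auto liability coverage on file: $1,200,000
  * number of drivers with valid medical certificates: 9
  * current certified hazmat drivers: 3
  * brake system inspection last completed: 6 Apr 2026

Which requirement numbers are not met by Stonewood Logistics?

2, 5, 6, 8, 10, 12

1. certified hazmat drivers 3 ≥ 2 → met
2. drug-and-alcohol testing policy absent → not met
3. brake system inspection 505 days ago vs limit 540 → met
4. auto liability coverage $1,200,000 ≥ $1,000,000 → met
5. operating authority certificate absent → not met
6. hours-of-service audit 762 days ago vs limit 730 → not met
7. drivers with valid medical certificates 9 ≥ 8 → met
8. vehicle safety inspection 195 days ago vs limit 180 → not met
9. cargo insurance $675,000 ≥ $450,000 → met
10. hazmat security assessment 433 days ago vs limit 365 → not met
11. condition 'transports hazardous materials' holds; driver drug-and-alcohol testing 512 days ago vs limit 540 → met
12. BMC-84 surety bond $10,000 < $70,000 → not met
Not met: 2, 5, 6, 8, 10, 12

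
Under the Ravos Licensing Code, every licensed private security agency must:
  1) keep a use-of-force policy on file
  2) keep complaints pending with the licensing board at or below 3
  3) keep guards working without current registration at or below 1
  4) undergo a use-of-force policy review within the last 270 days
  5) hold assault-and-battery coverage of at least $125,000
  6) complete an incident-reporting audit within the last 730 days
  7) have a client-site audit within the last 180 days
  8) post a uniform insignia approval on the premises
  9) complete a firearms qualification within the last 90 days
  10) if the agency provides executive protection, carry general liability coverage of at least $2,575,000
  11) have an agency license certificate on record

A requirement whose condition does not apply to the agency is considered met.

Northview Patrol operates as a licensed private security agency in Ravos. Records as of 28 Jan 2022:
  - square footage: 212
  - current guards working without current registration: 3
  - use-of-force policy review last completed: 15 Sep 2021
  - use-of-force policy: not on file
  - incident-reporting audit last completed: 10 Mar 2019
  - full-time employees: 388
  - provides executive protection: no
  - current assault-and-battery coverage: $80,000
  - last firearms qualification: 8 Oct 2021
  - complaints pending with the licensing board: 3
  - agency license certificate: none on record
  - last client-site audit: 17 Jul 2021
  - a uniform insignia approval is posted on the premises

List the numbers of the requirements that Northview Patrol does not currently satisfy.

1, 3, 5, 6, 7, 9, 11

1. use-of-force policy absent → not met
2. complaints pending with the licensing board 3 ≤ 3 → met
3. guards working without current registration 3 > 1 → not met
4. use-of-force policy review 135 days ago vs limit 270 → met
5. assault-and-battery coverage $80,000 < $125,000 → not met
6. incident-reporting audit 1055 days ago vs limit 730 → not met
7. client-site audit 195 days ago vs limit 180 → not met
8. uniform insignia approval present → met
9. firearms qualification 112 days ago vs limit 90 → not met
10. condition 'provides executive protection' does not hold → requirement n/a → met
11. agency license certificate absent → not met
Not met: 1, 3, 5, 6, 7, 9, 11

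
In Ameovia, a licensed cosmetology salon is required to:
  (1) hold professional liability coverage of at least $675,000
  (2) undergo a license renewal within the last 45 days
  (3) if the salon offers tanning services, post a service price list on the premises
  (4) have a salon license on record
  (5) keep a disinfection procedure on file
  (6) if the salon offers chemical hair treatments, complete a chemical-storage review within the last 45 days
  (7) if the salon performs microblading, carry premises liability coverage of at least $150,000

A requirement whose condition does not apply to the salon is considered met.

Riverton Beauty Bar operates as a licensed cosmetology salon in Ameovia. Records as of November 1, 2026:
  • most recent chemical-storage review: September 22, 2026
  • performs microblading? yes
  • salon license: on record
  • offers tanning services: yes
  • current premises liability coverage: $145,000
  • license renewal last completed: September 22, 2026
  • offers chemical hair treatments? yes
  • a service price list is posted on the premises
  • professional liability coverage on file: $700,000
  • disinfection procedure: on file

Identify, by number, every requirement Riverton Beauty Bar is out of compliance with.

7

1. professional liability coverage $700,000 ≥ $675,000 → met
2. license renewal 40 days ago vs limit 45 → met
3. condition 'offers tanning services' holds; service price list present → met
4. salon license present → met
5. disinfection procedure present → met
6. condition 'offers chemical hair treatments' holds; chemical-storage review 40 days ago vs limit 45 → met
7. condition 'performs microblading' holds; premises liability coverage $145,000 < $150,000 → not met
Not met: 7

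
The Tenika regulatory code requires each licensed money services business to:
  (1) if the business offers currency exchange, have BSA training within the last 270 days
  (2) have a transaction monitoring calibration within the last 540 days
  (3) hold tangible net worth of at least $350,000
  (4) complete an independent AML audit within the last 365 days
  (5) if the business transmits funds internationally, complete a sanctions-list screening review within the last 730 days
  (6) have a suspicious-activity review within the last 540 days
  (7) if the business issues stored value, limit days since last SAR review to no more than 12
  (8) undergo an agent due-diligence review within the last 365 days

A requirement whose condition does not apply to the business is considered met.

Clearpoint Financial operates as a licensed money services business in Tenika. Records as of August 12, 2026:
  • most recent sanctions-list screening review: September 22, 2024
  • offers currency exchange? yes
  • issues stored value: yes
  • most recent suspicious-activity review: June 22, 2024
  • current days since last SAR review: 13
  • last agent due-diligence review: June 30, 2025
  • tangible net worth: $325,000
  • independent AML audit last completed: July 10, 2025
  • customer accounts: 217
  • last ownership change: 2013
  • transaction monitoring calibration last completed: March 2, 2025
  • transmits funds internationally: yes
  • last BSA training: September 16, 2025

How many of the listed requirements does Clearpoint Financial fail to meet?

1. condition 'offers currency exchange' holds; BSA training 330 days ago vs limit 270 → not met
2. transaction monitoring calibration 528 days ago vs limit 540 → met
3. tangible net worth $325,000 < $350,000 → not met
4. independent AML audit 398 days ago vs limit 365 → not met
5. condition 'transmits funds internationally' holds; sanctions-list screening review 689 days ago vs limit 730 → met
6. suspicious-activity review 781 days ago vs limit 540 → not met
7. condition 'issues stored value' holds; days since last SAR review 13 > 12 → not met
8. agent due-diligence review 408 days ago vs limit 365 → not met
Not met: 6 of 8

6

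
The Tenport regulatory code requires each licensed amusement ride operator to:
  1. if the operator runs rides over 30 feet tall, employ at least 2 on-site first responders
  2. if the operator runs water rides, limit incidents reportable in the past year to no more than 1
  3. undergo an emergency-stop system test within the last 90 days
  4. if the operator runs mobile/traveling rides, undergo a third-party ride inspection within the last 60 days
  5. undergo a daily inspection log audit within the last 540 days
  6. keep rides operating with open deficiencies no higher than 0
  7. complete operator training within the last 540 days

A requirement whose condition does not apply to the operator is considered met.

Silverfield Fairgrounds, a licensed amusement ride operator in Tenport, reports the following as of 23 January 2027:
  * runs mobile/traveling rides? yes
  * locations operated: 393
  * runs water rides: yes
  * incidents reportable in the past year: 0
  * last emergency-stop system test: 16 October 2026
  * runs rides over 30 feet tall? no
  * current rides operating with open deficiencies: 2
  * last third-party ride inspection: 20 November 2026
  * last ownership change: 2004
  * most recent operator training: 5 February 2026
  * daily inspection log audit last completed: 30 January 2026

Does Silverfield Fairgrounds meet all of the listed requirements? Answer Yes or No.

1. condition 'runs rides over 30 feet tall' does not hold → requirement n/a → met
2. condition 'runs water rides' holds; incidents reportable in the past year 0 ≤ 1 → met
3. emergency-stop system test 99 days ago vs limit 90 → not met
4. condition 'runs mobile/traveling rides' holds; third-party ride inspection 64 days ago vs limit 60 → not met
5. daily inspection log audit 358 days ago vs limit 540 → met
6. rides operating with open deficiencies 2 > 0 → not met
7. operator training 352 days ago vs limit 540 → met
Not met: 3, 4, 6

No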